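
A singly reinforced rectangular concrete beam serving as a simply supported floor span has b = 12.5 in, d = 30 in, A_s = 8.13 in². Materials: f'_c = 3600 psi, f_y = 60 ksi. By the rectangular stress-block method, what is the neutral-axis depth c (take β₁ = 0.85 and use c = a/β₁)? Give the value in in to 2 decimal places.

c ≈ 15.00 in

T = A_s f_y = 8.13 × 60 = 487.8 kips.
a = T/(0.85 f'_c b) = 487.8/(0.85 × 3.6 × 12.5) = 12.7529 in.
With β₁ = 0.85, c = a/β₁ = 12.7529/0.85 = 15.00 in.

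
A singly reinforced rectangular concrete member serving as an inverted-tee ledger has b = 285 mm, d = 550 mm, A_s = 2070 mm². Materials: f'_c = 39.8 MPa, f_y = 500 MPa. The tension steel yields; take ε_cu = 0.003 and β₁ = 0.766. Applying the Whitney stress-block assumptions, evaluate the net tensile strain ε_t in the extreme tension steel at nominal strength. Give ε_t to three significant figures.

ε_t ≈ 0.00877

a = A_s f_y/(0.85 f'_c b) = 107.35 mm.
β₁ = 0.766, so c = a/β₁ = 107.35/0.766 = 140.14 mm.
From the linear strain diagram with ε_cu = 0.003: ε_t = 0.003 (d − c)/c = 0.003 × (550 − 140.14)/140.14 = 0.00877.
Since ε_t ≥ 0.005, the section is tension-controlled.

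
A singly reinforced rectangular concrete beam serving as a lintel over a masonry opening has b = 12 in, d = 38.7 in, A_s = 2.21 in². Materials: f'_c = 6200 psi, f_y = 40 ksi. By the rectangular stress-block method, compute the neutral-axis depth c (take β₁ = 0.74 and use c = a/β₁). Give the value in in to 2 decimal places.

T = A_s f_y = 2.21 × 40 = 88.4 kips.
a = T/(0.85 f'_c b) = 88.4/(0.85 × 6.2 × 12) = 1.3978 in.
With β₁ = 0.74, c = a/β₁ = 1.3978/0.74 = 1.89 in.

c ≈ 1.89 in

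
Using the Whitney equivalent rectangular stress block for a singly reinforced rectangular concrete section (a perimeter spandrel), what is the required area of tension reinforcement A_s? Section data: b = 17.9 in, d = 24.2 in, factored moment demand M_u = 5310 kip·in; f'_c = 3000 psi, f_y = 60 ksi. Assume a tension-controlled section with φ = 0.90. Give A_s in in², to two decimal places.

M_n = M_u/φ = 5310/0.90 = 5900 kip·in.
From M_n = 0.85 f'_c a b (d − a/2):
a = d − √(d² − 2M_n/(0.85 f'_c b)) = 24.2 − √(24.2² − 2 × 5900/(0.85 × 3 × 17.9)) = 6.113 in.
A_s = 0.85 f'_c a b / f_y = 0.85 × 3 × 6.113 × 17.9 / 60 = 4.650 in².

A_s ≈ 4.65 in²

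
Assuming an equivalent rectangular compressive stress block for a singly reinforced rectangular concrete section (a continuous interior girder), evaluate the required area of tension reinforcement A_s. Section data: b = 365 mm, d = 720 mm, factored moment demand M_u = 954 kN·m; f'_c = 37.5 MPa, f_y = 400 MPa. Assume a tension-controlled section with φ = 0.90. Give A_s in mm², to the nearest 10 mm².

A_s ≈ 4080 mm²

M_n = M_u/φ = 954/0.90 = 1060 kN·m.
With M_n = 0.85 f'_c a b (d − a/2), solve the quadratic for a:
a = d − √(d² − 2M_n/(0.85 f'_c b)) = 720 − √(720² − 2 × 1060×10⁶/(0.85 × 37.5 × 365)) = 140.19 mm.
A_s = 0.85 f'_c a b / f_y = 0.85 × 37.5 × 140.19 × 365 / 400 = 4077.6 mm².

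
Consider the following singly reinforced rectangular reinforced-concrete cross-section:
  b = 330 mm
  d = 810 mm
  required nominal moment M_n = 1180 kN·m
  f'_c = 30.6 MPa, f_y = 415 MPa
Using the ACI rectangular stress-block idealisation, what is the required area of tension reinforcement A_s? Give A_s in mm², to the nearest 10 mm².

A_s ≈ 3980 mm²

With M_n = 0.85 f'_c a b (d − a/2), solve the quadratic for a:
a = d − √(d² − 2M_n/(0.85 f'_c b)) = 810 − √(810² − 2 × 1180×10⁶/(0.85 × 30.6 × 330)) = 192.63 mm.
A_s = 0.85 f'_c a b / f_y = 0.85 × 30.6 × 192.63 × 330 / 415 = 3984.1 mm².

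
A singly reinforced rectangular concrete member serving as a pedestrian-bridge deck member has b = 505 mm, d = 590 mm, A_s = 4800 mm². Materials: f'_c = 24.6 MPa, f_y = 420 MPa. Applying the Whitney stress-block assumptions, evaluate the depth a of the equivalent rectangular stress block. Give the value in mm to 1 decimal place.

T = A_s f_y = 4800 × 420 = 2016000 N = 2016 kN.
Setting C = 0.85 f'_c a b equal to T: a = 2016000/(0.85 × 24.6 × 505) = 190.9 mm.

a ≈ 190.9 mm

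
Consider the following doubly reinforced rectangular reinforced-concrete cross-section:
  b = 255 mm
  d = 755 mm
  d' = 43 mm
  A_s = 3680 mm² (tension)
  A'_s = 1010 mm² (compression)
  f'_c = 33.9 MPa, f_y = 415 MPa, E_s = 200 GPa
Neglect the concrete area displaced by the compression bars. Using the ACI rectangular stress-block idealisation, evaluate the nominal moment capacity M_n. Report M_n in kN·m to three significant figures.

M_n ≈ 1050 kN·m

Assume both tension and compression steel yield.
Net tension couple steel: A_s − A'_s = 2670 mm².
a = (A_s − A'_s) f_y / (0.85 f'_c b) = 1108050/(0.85 × 33.9 × 255) = 150.80 mm.
c = a/β₁ = 150.80/0.808 = 186.63 mm; ε'_s = 0.003(c − d')/c = 0.0023 ≥ f_y/E_s = 0.0021, so compression steel does yield.
M_n = (A_s − A'_s) f_y (d − a/2) + A'_s f_y (d − d') = [1108050 × (755 − 75.4) + 419150 × (755 − 43)] × 10⁻⁶ = 753.03 + 298.43 = 1051.46 kN·m.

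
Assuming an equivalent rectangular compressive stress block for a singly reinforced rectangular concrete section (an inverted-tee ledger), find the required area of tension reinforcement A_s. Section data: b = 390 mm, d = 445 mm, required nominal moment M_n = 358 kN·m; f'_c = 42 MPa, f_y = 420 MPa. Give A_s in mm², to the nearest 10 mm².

A_s ≈ 2060 mm²

With M_n = 0.85 f'_c a b (d − a/2), solve the quadratic for a:
a = d − √(d² − 2M_n/(0.85 f'_c b)) = 445 − √(445² − 2 × 358×10⁶/(0.85 × 42 × 390)) = 62.12 mm.
A_s = 0.85 f'_c a b / f_y = 0.85 × 42 × 62.12 × 390 / 420 = 2059.3 mm².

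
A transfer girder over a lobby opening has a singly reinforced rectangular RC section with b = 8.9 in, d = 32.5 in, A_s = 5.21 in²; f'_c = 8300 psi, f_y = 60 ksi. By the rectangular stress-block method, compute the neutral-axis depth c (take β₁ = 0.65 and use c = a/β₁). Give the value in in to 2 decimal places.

c ≈ 7.66 in

T = A_s f_y = 5.21 × 60 = 312.6 kips.
a = T/(0.85 f'_c b) = 312.6/(0.85 × 8.3 × 8.9) = 4.9785 in.
With β₁ = 0.65, c = a/β₁ = 4.9785/0.65 = 7.66 in.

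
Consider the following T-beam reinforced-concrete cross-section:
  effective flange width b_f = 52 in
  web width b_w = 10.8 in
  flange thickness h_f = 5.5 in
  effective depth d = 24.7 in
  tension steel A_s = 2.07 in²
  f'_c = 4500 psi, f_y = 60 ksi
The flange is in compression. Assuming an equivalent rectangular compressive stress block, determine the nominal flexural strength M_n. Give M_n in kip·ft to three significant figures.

M_n ≈ 252 kip·ft

Tension: T = A_s f_y = 2.07 × 60 = 124.2 kips.
Try a within the flange: a = T/(0.85 f'_c b_f) = 124.2/(0.85 × 4.5 × 52) = 0.624 in.
Since a = 0.624 ≤ h_f = 5.5 in, the stress block lies entirely in the flange; analyse as a rectangular beam of width b_f.
M_n = T(d − a/2) = 124.2 × (24.7 − 0.312) = 3029.0 kip·in.
M_n = 3029.0/12 = 252.42 kip·ft.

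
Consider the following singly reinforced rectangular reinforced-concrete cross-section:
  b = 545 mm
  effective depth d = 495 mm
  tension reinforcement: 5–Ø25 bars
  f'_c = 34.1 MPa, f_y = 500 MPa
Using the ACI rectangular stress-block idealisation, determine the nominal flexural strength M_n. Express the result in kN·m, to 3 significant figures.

M_n ≈ 560 kN·m

A_s = 5 × 491 = 2455 mm².
T = A_s f_y = 2455 × 500 = 1227500 N = 1227.5 kN.
From C = T: a = T/(0.85 f'_c b) = 1227500/(0.85 × 34.1 × 545) = 77.71 mm.
M_n = T(d − a/2) = 1227.5 kN × (495 − 38.855) mm = 559.92 kN·m.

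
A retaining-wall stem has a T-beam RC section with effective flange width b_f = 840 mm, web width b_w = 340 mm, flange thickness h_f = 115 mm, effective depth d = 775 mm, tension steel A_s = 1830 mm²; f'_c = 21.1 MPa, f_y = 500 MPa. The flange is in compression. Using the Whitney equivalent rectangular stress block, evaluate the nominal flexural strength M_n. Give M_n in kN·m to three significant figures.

Tension: T = A_s f_y = 1830 × 500 = 915000 N.
Try a within the flange: a = T/(0.85 f'_c b_f) = 915000/(0.85 × 21.1 × 840) = 60.74 mm.
Since a = 60.74 ≤ h_f = 115 mm, the stress block lies entirely in the flange; analyse as a rectangular beam of width b_f.
M_n = T(d − a/2) = 915000 × (775 − 30.37) = 681.34 × 10⁶ N·mm.
M_n = 681.34 kN·m.

M_n ≈ 681 kN·m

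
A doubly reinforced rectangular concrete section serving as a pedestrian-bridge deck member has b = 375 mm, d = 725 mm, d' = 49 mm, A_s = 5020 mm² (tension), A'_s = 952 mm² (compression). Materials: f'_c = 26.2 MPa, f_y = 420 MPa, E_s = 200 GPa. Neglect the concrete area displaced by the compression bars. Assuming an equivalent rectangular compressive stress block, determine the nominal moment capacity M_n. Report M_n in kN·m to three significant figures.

Assume both tension and compression steel yield.
Net tension couple steel: A_s − A'_s = 4068 mm².
a = (A_s − A'_s) f_y / (0.85 f'_c b) = 1708560/(0.85 × 26.2 × 375) = 204.59 mm.
c = a/β₁ = 204.59/0.85 = 240.69 mm; ε'_s = 0.003(c − d')/c = 0.0024 ≥ f_y/E_s = 0.0021, so compression steel does yield.
M_n = (A_s − A'_s) f_y (d − a/2) + A'_s f_y (d − d') = [1708560 × (725 − 102.295) + 399840 × (725 − 49)] × 10⁻⁶ = 1063.93 + 270.29 = 1334.22 kN·m.

M_n ≈ 1330 kN·m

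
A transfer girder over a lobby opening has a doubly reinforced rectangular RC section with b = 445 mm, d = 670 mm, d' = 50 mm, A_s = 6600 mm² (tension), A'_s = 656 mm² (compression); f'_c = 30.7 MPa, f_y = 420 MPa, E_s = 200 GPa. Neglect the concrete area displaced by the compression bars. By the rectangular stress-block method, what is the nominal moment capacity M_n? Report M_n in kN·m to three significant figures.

Assume both tension and compression steel yield.
Net tension couple steel: A_s − A'_s = 5944 mm².
a = (A_s − A'_s) f_y / (0.85 f'_c b) = 2496480/(0.85 × 30.7 × 445) = 214.99 mm.
c = a/β₁ = 214.99/0.831 = 258.71 mm; ε'_s = 0.003(c − d')/c = 0.0024 ≥ f_y/E_s = 0.0021, so compression steel does yield.
M_n = (A_s − A'_s) f_y (d − a/2) + A'_s f_y (d − d') = [2496480 × (670 − 107.495) + 275520 × (670 − 50)] × 10⁻⁶ = 1404.28 + 170.82 = 1575.10 kN·m.

M_n ≈ 1580 kN·m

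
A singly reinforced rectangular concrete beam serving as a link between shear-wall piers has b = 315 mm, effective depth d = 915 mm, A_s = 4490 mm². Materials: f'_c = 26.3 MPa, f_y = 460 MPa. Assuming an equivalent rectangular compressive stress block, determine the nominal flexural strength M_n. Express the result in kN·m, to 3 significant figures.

M_n ≈ 1590 kN·m

T = A_s f_y = 4490 × 460 = 2065400 N = 2065.4 kN.
From C = T: a = T/(0.85 f'_c b) = 2065400/(0.85 × 26.3 × 315) = 293.30 mm.
M_n = T(d − a/2) = 2065.4 kN × (915 − 146.65) mm = 1586.95 kN·m.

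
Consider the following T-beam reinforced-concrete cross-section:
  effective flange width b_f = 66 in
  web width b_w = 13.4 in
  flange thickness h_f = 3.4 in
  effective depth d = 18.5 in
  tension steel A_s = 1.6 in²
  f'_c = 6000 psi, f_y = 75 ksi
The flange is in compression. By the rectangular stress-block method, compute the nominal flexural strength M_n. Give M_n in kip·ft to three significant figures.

Tension: T = A_s f_y = 1.6 × 75 = 120 kips.
Try a within the flange: a = T/(0.85 f'_c b_f) = 120/(0.85 × 6 × 66) = 0.357 in.
Since a = 0.357 ≤ h_f = 3.4 in, the stress block lies entirely in the flange; analyse as a rectangular beam of width b_f.
M_n = T(d − a/2) = 120 × (18.5 − 0.1785) = 2198.6 kip·in.
M_n = 2198.6/12 = 183.22 kip·ft.

M_n ≈ 183 kip·ft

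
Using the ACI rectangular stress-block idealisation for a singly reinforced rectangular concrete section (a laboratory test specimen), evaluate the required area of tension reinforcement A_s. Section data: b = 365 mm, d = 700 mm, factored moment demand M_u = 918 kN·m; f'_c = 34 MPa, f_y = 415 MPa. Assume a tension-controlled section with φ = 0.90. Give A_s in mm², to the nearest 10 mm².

A_s ≈ 3950 mm²

M_n = M_u/φ = 918/0.90 = 1020 kN·m.
With M_n = 0.85 f'_c a b (d − a/2), solve the quadratic for a:
a = d − √(d² − 2M_n/(0.85 f'_c b)) = 700 − √(700² − 2 × 1020×10⁶/(0.85 × 34 × 365)) = 155.38 mm.
A_s = 0.85 f'_c a b / f_y = 0.85 × 34 × 155.38 × 365 / 415 = 3949.5 mm².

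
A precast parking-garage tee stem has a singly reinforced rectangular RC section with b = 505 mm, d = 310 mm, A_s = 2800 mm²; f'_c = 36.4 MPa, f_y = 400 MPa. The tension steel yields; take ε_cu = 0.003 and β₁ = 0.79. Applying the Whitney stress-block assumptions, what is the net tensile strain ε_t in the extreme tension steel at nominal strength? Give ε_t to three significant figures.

a = A_s f_y/(0.85 f'_c b) = 71.68 mm.
β₁ = 0.79, so c = a/β₁ = 71.68/0.79 = 90.73 mm.
From the linear strain diagram with ε_cu = 0.003: ε_t = 0.003 (d − c)/c = 0.003 × (310 − 90.73)/90.73 = 0.00725.
Since ε_t ≥ 0.005, the section is tension-controlled.

ε_t ≈ 0.00725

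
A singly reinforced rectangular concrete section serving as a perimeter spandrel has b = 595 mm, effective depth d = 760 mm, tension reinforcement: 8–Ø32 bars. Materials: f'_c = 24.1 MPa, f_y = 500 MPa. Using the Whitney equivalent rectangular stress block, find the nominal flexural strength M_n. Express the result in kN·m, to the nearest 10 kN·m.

A_s = 8 × 804 = 6432 mm².
T = A_s f_y = 6432 × 500 = 3216000 N = 3216 kN.
From C = T: a = T/(0.85 f'_c b) = 3216000/(0.85 × 24.1 × 595) = 263.85 mm.
M_n = T(d − a/2) = 3216 kN × (760 − 131.925) mm = 2019.89 kN·m.

M_n ≈ 2020 kN·m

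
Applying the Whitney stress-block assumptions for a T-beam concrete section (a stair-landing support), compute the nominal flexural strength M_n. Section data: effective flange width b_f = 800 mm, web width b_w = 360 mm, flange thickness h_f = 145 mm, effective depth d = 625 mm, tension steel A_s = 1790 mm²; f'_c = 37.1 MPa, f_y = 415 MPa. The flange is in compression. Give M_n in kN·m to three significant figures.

Tension: T = A_s f_y = 1790 × 415 = 742850 N.
Try a within the flange: a = T/(0.85 f'_c b_f) = 742850/(0.85 × 37.1 × 800) = 29.45 mm.
Since a = 29.45 ≤ h_f = 145 mm, the stress block lies entirely in the flange; analyse as a rectangular beam of width b_f.
M_n = T(d − a/2) = 742850 × (625 − 14.725) = 453.34 × 10⁶ N·mm.
M_n = 453.34 kN·m.

M_n ≈ 453 kN·m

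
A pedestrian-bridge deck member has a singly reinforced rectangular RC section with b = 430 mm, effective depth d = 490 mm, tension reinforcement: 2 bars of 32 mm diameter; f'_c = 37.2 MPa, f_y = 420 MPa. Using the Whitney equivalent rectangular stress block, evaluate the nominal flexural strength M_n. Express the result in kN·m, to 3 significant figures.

A_s = 2 × 804 = 1608 mm².
T = A_s f_y = 1608 × 420 = 675360 N = 675.36 kN.
From C = T: a = T/(0.85 f'_c b) = 675360/(0.85 × 37.2 × 430) = 49.67 mm.
M_n = T(d − a/2) = 675.36 kN × (490 − 24.835) mm = 314.15 kN·m.

M_n ≈ 314 kN·m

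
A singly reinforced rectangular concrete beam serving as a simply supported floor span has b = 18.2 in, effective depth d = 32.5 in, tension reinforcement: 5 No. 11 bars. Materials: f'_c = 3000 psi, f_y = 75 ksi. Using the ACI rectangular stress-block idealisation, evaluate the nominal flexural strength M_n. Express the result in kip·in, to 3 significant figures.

A_s = 5 × 1.56 = 7.8 in².
T = A_s f_y = 7.8 × 75 = 585 kips.
a = T/(0.85 f'_c b) = 585/(0.85 × 3 × 18.2) = 12.605 in.
M_n = T(d − a/2) = 585 × (32.5 − 6.3025) = 15325.5 kip·in.

M_n ≈ 15300 kip·in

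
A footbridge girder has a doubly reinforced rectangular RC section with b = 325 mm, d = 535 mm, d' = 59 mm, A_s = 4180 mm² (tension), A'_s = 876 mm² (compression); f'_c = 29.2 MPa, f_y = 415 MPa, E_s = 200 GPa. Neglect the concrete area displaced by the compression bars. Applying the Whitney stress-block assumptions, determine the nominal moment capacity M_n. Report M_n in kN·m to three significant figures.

Assume both tension and compression steel yield.
Net tension couple steel: A_s − A'_s = 3304 mm².
a = (A_s − A'_s) f_y / (0.85 f'_c b) = 1371160/(0.85 × 29.2 × 325) = 169.98 mm.
c = a/β₁ = 169.98/0.841 = 202.12 mm; ε'_s = 0.003(c − d')/c = 0.0021 ≥ f_y/E_s = 0.0021, so compression steel does yield.
M_n = (A_s − A'_s) f_y (d − a/2) + A'_s f_y (d − d') = [1371160 × (535 − 84.99) + 363540 × (535 − 59)] × 10⁻⁶ = 617.04 + 173.05 = 790.09 kN·m.

M_n ≈ 790 kN·m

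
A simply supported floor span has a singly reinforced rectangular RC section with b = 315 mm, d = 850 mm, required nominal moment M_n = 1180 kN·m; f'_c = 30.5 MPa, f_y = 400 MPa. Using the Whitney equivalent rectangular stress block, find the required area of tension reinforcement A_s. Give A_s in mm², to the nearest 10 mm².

With M_n = 0.85 f'_c a b (d − a/2), solve the quadratic for a:
a = d − √(d² − 2M_n/(0.85 f'_c b)) = 850 − √(850² − 2 × 1180×10⁶/(0.85 × 30.5 × 315)) = 191.59 mm.
A_s = 0.85 f'_c a b / f_y = 0.85 × 30.5 × 191.59 × 315 / 400 = 3911.5 mm².

A_s ≈ 3910 mm²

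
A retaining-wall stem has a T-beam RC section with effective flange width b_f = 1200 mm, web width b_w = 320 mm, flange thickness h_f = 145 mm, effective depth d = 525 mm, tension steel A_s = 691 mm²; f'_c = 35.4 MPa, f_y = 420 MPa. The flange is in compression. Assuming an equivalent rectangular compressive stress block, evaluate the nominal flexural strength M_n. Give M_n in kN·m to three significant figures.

Tension: T = A_s f_y = 691 × 420 = 290220 N.
Try a within the flange: a = T/(0.85 f'_c b_f) = 290220/(0.85 × 35.4 × 1200) = 8.04 mm.
Since a = 8.04 ≤ h_f = 145 mm, the stress block lies entirely in the flange; analyse as a rectangular beam of width b_f.
M_n = T(d − a/2) = 290220 × (525 − 4.02) = 151.20 × 10⁶ N·mm.
M_n = 151.20 kN·m.

M_n ≈ 151 kN·m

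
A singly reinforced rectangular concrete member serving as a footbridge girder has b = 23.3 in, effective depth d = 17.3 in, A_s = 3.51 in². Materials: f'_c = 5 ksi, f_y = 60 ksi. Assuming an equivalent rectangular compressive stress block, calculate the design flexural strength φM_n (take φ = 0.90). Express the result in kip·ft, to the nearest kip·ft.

T = A_s f_y = 3.51 × 60 = 210.6 kips.
a = T/(0.85 f'_c b) = 210.6/(0.85 × 5 × 23.3) = 2.127 in.
M_n = T(d − a/2) = 210.6 × (17.3 − 1.0635) = 3419.4 kip·in = 3419.4/12 = 284.95 kip·ft.
φM_n = 0.90 × 284.95 = 256.46 kip·ft.

φM_n ≈ 256 kip·ft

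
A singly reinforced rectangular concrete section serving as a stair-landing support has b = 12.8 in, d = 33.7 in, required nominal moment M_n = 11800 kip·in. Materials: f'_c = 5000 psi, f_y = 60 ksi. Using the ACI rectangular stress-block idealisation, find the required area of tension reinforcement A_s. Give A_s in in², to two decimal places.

From M_n = 0.85 f'_c a b (d − a/2):
a = d − √(d² − 2M_n/(0.85 f'_c b)) = 33.7 − √(33.7² − 2 × 11800/(0.85 × 5 × 12.8)) = 7.207 in.
A_s = 0.85 f'_c a b / f_y = 0.85 × 5 × 7.207 × 12.8 / 60 = 6.534 in².

A_s ≈ 6.53 in²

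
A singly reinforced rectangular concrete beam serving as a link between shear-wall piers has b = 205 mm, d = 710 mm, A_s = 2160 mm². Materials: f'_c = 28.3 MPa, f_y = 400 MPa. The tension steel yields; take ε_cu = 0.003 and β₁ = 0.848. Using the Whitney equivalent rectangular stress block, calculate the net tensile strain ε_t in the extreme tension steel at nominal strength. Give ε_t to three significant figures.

a = A_s f_y/(0.85 f'_c b) = 175.21 mm.
β₁ = 0.848, so c = a/β₁ = 175.21/0.848 = 206.62 mm.
From the linear strain diagram with ε_cu = 0.003: ε_t = 0.003 (d − c)/c = 0.003 × (710 − 206.62)/206.62 = 0.00731.
Since ε_t ≥ 0.005, the section is tension-controlled.

ε_t ≈ 0.00731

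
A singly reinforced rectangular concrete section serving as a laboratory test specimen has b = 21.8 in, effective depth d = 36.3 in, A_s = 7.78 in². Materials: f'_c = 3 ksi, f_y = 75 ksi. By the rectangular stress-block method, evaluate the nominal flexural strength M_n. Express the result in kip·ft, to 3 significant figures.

T = A_s f_y = 7.78 × 75 = 583.5 kips.
a = T/(0.85 f'_c b) = 583.5/(0.85 × 3 × 21.8) = 10.496 in.
M_n = T(d − a/2) = 583.5 × (36.3 − 5.248) = 18118.8 kip·in = 18118.8/12 = 1509.90 kip·ft.

M_n ≈ 1510 kip·ft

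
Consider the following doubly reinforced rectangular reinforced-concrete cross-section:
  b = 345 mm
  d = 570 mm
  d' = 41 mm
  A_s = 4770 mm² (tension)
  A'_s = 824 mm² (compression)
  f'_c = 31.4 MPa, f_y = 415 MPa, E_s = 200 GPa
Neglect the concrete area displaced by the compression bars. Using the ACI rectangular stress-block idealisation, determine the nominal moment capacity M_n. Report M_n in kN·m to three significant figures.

Assume both tension and compression steel yield.
Net tension couple steel: A_s − A'_s = 3946 mm².
a = (A_s − A'_s) f_y / (0.85 f'_c b) = 1637590/(0.85 × 31.4 × 345) = 177.84 mm.
c = a/β₁ = 177.84/0.826 = 215.30 mm; ε'_s = 0.003(c − d')/c = 0.0024 ≥ f_y/E_s = 0.0021, so compression steel does yield.
M_n = (A_s − A'_s) f_y (d − a/2) + A'_s f_y (d − d') = [1637590 × (570 − 88.92) + 341960 × (570 − 41)] × 10⁻⁶ = 787.81 + 180.90 = 968.71 kN·m.

M_n ≈ 969 kN·m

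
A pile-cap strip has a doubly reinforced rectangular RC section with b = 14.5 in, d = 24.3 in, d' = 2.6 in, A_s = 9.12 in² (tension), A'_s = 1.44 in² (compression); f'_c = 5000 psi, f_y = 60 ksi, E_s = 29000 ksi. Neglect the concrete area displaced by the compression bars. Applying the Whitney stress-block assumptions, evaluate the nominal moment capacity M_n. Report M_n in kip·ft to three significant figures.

M_n ≈ 946 kip·ft

Assume both steels yield.
a = (A_s − A'_s) f_y/(0.85 f'_c b) = (9.12 − 1.44) × 60/(0.85 × 5 × 14.5) = 7.477 in.
c = a/β₁ = 7.477/0.8 = 9.346 in; ε'_s = 0.003(c − d')/c = 0.0022 ≥ ε_y = 0.0021, so the compression steel yields.
M_n = (A_s − A'_s) f_y (d − a/2) + A'_s f_y (d − d') = 460.8 × (24.3 − 3.7385) + 86.4 × (24.3 − 2.6) = 9474.7 + 1874.9 = 11349.6 kip·in = 11349.6/12 = 945.80 kip·ft.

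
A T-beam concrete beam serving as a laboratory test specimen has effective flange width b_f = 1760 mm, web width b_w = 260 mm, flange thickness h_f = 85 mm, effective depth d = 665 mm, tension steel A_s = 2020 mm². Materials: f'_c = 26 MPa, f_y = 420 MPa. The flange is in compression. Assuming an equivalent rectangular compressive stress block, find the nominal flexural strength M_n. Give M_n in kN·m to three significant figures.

M_n ≈ 555 kN·m

Tension: T = A_s f_y = 2020 × 420 = 848400 N.
Try a within the flange: a = T/(0.85 f'_c b_f) = 848400/(0.85 × 26 × 1760) = 21.81 mm.
Since a = 21.81 ≤ h_f = 85 mm, the stress block lies entirely in the flange; analyse as a rectangular beam of width b_f.
M_n = T(d − a/2) = 848400 × (665 − 10.905) = 554.93 × 10⁶ N·mm.
M_n = 554.93 kN·m.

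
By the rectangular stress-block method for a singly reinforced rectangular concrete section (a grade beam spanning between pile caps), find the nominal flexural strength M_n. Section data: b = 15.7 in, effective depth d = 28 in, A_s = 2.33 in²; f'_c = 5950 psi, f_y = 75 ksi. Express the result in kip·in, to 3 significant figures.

T = A_s f_y = 2.33 × 75 = 174.75 kips.
a = T/(0.85 f'_c b) = 174.75/(0.85 × 5.95 × 15.7) = 2.201 in.
M_n = T(d − a/2) = 174.75 × (28 − 1.1005) = 4700.7 kip·in.

M_n ≈ 4700 kip·in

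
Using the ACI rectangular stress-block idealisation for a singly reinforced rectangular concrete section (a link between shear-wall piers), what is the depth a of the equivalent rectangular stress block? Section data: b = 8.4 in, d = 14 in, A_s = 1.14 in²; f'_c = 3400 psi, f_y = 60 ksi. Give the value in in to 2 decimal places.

T = A_s f_y = 1.14 × 60 = 68.4 kips.
a = T/(0.85 f'_c b) = 68.4/(0.85 × 3.4 × 8.4) = 2.82 in.

a ≈ 2.82 in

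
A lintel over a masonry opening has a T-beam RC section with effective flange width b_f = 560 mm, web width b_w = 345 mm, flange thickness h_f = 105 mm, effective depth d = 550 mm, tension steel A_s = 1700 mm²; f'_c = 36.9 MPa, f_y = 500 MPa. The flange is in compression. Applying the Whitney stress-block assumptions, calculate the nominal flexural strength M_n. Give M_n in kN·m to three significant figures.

Tension: T = A_s f_y = 1700 × 500 = 850000 N.
Try a within the flange: a = T/(0.85 f'_c b_f) = 850000/(0.85 × 36.9 × 560) = 48.39 mm.
Since a = 48.39 ≤ h_f = 105 mm, the stress block lies entirely in the flange; analyse as a rectangular beam of width b_f.
M_n = T(d − a/2) = 850000 × (550 − 24.195) = 446.93 × 10⁶ N·mm.
M_n = 446.93 kN·m.

M_n ≈ 447 kN·m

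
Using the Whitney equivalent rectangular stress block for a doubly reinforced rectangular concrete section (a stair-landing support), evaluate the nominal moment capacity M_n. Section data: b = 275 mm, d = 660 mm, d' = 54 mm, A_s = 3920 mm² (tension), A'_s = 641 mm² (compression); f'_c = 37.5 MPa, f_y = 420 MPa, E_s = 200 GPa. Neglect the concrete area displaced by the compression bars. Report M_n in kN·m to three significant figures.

M_n ≈ 964 kN·m

Assume both tension and compression steel yield.
Net tension couple steel: A_s − A'_s = 3279 mm².
a = (A_s − A'_s) f_y / (0.85 f'_c b) = 1377180/(0.85 × 37.5 × 275) = 157.11 mm.
c = a/β₁ = 157.11/0.782 = 200.91 mm; ε'_s = 0.003(c − d')/c = 0.0022 ≥ f_y/E_s = 0.0021, so compression steel does yield.
M_n = (A_s − A'_s) f_y (d − a/2) + A'_s f_y (d − d') = [1377180 × (660 − 78.555) + 269220 × (660 − 54)] × 10⁻⁶ = 800.75 + 163.15 = 963.90 kN·m.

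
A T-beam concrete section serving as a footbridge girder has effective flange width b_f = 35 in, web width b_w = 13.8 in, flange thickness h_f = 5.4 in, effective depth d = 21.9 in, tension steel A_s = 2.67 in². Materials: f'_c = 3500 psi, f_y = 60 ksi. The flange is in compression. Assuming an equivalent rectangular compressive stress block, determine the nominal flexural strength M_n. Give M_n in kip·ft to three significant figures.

Tension: T = A_s f_y = 2.67 × 60 = 160.2 kips.
Try a within the flange: a = T/(0.85 f'_c b_f) = 160.2/(0.85 × 3.5 × 35) = 1.539 in.
Since a = 1.539 ≤ h_f = 5.4 in, the stress block lies entirely in the flange; analyse as a rectangular beam of width b_f.
M_n = T(d − a/2) = 160.2 × (21.9 − 0.7695) = 3385.1 kip·in.
M_n = 3385.1/12 = 282.09 kip·ft.

M_n ≈ 282 kip·ft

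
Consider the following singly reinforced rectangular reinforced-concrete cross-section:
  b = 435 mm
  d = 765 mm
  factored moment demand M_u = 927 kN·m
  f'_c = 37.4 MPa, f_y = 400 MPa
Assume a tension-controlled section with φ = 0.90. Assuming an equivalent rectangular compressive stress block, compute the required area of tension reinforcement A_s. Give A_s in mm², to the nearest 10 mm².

M_n = M_u/φ = 927/0.90 = 1030 kN·m.
With M_n = 0.85 f'_c a b (d − a/2), solve the quadratic for a:
a = d − √(d² − 2M_n/(0.85 f'_c b)) = 765 − √(765² − 2 × 1030×10⁶/(0.85 × 37.4 × 435)) = 104.50 mm.
A_s = 0.85 f'_c a b / f_y = 0.85 × 37.4 × 104.50 × 435 / 400 = 3612.7 mm².

A_s ≈ 3610 mm²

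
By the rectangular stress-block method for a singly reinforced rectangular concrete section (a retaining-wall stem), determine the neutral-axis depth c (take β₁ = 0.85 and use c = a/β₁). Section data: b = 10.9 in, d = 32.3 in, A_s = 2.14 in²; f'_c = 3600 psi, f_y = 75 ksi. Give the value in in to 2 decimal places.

T = A_s f_y = 2.14 × 75 = 160.5 kips.
a = T/(0.85 f'_c b) = 160.5/(0.85 × 3.6 × 10.9) = 4.8120 in.
With β₁ = 0.85, c = a/β₁ = 4.8120/0.85 = 5.66 in.

c ≈ 5.66 in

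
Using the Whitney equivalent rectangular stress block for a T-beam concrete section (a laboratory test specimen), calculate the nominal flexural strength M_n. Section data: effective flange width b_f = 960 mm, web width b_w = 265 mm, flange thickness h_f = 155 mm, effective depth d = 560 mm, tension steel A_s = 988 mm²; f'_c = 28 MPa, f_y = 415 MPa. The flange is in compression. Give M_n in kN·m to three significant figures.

M_n ≈ 226 kN·m

Tension: T = A_s f_y = 988 × 415 = 410020 N.
Try a within the flange: a = T/(0.85 f'_c b_f) = 410020/(0.85 × 28 × 960) = 17.95 mm.
Since a = 17.95 ≤ h_f = 155 mm, the stress block lies entirely in the flange; analyse as a rectangular beam of width b_f.
M_n = T(d − a/2) = 410020 × (560 − 8.975) = 225.93 × 10⁶ N·mm.
M_n = 225.93 kN·m.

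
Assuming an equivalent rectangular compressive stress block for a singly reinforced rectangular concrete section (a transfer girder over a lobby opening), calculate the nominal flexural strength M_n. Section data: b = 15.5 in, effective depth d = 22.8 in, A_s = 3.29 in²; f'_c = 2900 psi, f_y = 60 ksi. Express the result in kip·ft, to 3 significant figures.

T = A_s f_y = 3.29 × 60 = 197.4 kips.
a = T/(0.85 f'_c b) = 197.4/(0.85 × 2.9 × 15.5) = 5.167 in.
M_n = T(d − a/2) = 197.4 × (22.8 − 2.5835) = 3990.7 kip·in = 3990.7/12 = 332.56 kip·ft.

M_n ≈ 333 kip·ft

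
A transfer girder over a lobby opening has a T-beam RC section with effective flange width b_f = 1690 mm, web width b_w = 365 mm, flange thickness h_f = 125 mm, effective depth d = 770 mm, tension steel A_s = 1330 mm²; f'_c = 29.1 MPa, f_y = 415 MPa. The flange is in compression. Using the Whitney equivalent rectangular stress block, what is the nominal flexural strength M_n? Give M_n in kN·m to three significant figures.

Tension: T = A_s f_y = 1330 × 415 = 551950 N.
Try a within the flange: a = T/(0.85 f'_c b_f) = 551950/(0.85 × 29.1 × 1690) = 13.20 mm.
Since a = 13.20 ≤ h_f = 125 mm, the stress block lies entirely in the flange; analyse as a rectangular beam of width b_f.
M_n = T(d − a/2) = 551950 × (770 − 6.6) = 421.36 × 10⁶ N·mm.
M_n = 421.36 kN·m.

M_n ≈ 421 kN·m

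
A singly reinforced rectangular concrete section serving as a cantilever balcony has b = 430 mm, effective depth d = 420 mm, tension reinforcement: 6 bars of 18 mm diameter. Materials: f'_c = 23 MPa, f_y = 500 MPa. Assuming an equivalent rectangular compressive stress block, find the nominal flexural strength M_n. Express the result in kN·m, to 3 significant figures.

M_n ≈ 286 kN·m

A_s = 6 × 254 = 1524 mm².
T = A_s f_y = 1524 × 500 = 762000 N = 762 kN.
From C = T: a = T/(0.85 f'_c b) = 762000/(0.85 × 23 × 430) = 90.64 mm.
M_n = T(d − a/2) = 762 kN × (420 − 45.32) mm = 285.51 kN·m.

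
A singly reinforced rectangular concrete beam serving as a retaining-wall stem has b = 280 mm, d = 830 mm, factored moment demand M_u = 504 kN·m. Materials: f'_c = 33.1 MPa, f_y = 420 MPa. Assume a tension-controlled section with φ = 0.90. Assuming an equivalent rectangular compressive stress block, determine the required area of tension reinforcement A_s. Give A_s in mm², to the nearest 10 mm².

M_n = M_u/φ = 504/0.90 = 560 kN·m.
With M_n = 0.85 f'_c a b (d − a/2), solve the quadratic for a:
a = d − √(d² − 2M_n/(0.85 f'_c b)) = 830 − √(830² − 2 × 560×10⁶/(0.85 × 33.1 × 280)) = 90.59 mm.
A_s = 0.85 f'_c a b / f_y = 0.85 × 33.1 × 90.59 × 280 / 420 = 1699.2 mm².

A_s ≈ 1700 mm²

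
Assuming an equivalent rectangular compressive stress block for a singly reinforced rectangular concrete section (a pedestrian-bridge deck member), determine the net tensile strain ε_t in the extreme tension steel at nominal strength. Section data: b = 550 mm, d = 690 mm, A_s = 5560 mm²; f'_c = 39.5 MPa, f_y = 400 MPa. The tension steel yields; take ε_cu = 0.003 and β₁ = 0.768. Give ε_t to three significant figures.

ε_t ≈ 0.0102

a = A_s f_y/(0.85 f'_c b) = 120.44 mm.
β₁ = 0.768, so c = a/β₁ = 120.44/0.768 = 156.82 mm.
From the linear strain diagram with ε_cu = 0.003: ε_t = 0.003 (d − c)/c = 0.003 × (690 − 156.82)/156.82 = 0.0102.
Since ε_t ≥ 0.005, the section is tension-controlled.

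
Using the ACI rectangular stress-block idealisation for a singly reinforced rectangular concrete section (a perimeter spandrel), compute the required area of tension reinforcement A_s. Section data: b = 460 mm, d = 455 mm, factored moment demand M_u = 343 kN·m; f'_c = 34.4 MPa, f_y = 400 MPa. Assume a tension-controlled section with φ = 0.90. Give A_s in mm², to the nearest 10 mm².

A_s ≈ 2260 mm²

M_n = M_u/φ = 343/0.90 = 381.111 kN·m.
With M_n = 0.85 f'_c a b (d − a/2), solve the quadratic for a:
a = d − √(d² − 2M_n/(0.85 f'_c b)) = 455 − √(455² − 2 × 381.111×10⁶/(0.85 × 34.4 × 460)) = 67.24 mm.
A_s = 0.85 f'_c a b / f_y = 0.85 × 34.4 × 67.24 × 460 / 400 = 2261.0 mm².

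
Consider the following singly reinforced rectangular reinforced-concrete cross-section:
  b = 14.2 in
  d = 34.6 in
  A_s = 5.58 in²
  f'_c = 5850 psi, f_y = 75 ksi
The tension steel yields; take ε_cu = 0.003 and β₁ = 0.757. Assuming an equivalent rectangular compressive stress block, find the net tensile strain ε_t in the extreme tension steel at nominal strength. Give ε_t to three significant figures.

a = A_s f_y/(0.85 f'_c b) = 5.927 in.
β₁ = 0.757, so c = a/β₁ = 5.927/0.757 = 7.830 in.
From the linear strain diagram with ε_cu = 0.003: ε_t = 0.003 (d − c)/c = 0.003 × (34.6 − 7.830)/7.830 = 0.0103.
Since ε_t ≥ 0.005, the section is tension-controlled.

ε_t ≈ 0.0103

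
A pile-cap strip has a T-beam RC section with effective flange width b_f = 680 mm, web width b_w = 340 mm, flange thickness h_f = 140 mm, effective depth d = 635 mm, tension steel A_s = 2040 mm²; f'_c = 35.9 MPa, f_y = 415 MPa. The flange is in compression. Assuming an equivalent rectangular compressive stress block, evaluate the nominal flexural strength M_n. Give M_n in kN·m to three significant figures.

M_n ≈ 520 kN·m

Tension: T = A_s f_y = 2040 × 415 = 846600 N.
Try a within the flange: a = T/(0.85 f'_c b_f) = 846600/(0.85 × 35.9 × 680) = 40.80 mm.
Since a = 40.80 ≤ h_f = 140 mm, the stress block lies entirely in the flange; analyse as a rectangular beam of width b_f.
M_n = T(d − a/2) = 846600 × (635 − 20.4) = 520.32 × 10⁶ N·mm.
M_n = 520.32 kN·m.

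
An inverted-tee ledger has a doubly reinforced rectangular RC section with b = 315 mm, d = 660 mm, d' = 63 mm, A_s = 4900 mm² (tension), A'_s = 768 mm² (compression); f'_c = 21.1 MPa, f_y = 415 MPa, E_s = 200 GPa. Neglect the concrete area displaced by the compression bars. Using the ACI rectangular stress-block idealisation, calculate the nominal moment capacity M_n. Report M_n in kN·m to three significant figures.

Assume both tension and compression steel yield.
Net tension couple steel: A_s − A'_s = 4132 mm².
a = (A_s − A'_s) f_y / (0.85 f'_c b) = 1714780/(0.85 × 21.1 × 315) = 303.53 mm.
c = a/β₁ = 303.53/0.85 = 357.09 mm; ε'_s = 0.003(c − d')/c = 0.0025 ≥ f_y/E_s = 0.0021, so compression steel does yield.
M_n = (A_s − A'_s) f_y (d − a/2) + A'_s f_y (d − d') = [1714780 × (660 − 151.765) + 318720 × (660 − 63)] × 10⁻⁶ = 871.51 + 190.28 = 1061.79 kN·m.

M_n ≈ 1060 kN·m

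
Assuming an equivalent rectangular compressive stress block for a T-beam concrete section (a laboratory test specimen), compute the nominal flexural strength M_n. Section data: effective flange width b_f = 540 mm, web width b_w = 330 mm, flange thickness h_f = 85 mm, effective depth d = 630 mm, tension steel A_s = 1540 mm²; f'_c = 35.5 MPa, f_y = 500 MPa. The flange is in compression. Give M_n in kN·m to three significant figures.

M_n ≈ 467 kN·m

Tension: T = A_s f_y = 1540 × 500 = 770000 N.
Try a within the flange: a = T/(0.85 f'_c b_f) = 770000/(0.85 × 35.5 × 540) = 47.26 mm.
Since a = 47.26 ≤ h_f = 85 mm, the stress block lies entirely in the flange; analyse as a rectangular beam of width b_f.
M_n = T(d − a/2) = 770000 × (630 − 23.63) = 466.90 × 10⁶ N·mm.
M_n = 466.90 kN·m.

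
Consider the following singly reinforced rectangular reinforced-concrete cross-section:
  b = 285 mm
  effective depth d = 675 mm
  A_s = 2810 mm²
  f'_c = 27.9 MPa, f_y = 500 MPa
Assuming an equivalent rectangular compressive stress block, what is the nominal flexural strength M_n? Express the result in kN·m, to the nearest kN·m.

T = A_s f_y = 2810 × 500 = 1405000 N = 1405 kN.
From C = T: a = T/(0.85 f'_c b) = 1405000/(0.85 × 27.9 × 285) = 207.88 mm.
M_n = T(d − a/2) = 1405 kN × (675 − 103.94) mm = 802.34 kN·m.

M_n ≈ 802 kN·m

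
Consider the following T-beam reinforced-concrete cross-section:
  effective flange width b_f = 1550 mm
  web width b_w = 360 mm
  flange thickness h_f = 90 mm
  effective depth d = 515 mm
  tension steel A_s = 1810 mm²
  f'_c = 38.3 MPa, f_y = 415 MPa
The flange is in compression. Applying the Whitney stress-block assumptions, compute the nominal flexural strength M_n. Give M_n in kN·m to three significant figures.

Tension: T = A_s f_y = 1810 × 415 = 751150 N.
Try a within the flange: a = T/(0.85 f'_c b_f) = 751150/(0.85 × 38.3 × 1550) = 14.89 mm.
Since a = 14.89 ≤ h_f = 90 mm, the stress block lies entirely in the flange; analyse as a rectangular beam of width b_f.
M_n = T(d − a/2) = 751150 × (515 − 7.445) = 381.25 × 10⁶ N·mm.
M_n = 381.25 kN·m.

M_n ≈ 381 kN·m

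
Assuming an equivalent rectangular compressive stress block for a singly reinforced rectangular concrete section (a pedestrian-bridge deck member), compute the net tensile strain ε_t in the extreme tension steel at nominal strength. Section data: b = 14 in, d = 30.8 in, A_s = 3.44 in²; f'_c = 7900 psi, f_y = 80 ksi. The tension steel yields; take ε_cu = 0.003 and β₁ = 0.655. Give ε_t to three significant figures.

ε_t ≈ 0.0177

a = A_s f_y/(0.85 f'_c b) = 2.927 in.
β₁ = 0.655, so c = a/β₁ = 2.927/0.655 = 4.469 in.
From the linear strain diagram with ε_cu = 0.003: ε_t = 0.003 (d − c)/c = 0.003 × (30.8 − 4.469)/4.469 = 0.0177.
Since ε_t ≥ 0.005, the section is tension-controlled.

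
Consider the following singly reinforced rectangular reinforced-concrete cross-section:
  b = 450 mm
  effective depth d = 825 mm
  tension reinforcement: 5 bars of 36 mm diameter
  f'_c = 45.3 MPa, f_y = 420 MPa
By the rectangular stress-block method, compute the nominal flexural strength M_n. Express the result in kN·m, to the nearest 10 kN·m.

A_s = 5 × 1018 = 5090 mm².
T = A_s f_y = 5090 × 420 = 2137800 N = 2137.8 kN.
From C = T: a = T/(0.85 f'_c b) = 2137800/(0.85 × 45.3 × 450) = 123.38 mm.
M_n = T(d − a/2) = 2137.8 kN × (825 − 61.69) mm = 1631.80 kN·m.

M_n ≈ 1630 kN·m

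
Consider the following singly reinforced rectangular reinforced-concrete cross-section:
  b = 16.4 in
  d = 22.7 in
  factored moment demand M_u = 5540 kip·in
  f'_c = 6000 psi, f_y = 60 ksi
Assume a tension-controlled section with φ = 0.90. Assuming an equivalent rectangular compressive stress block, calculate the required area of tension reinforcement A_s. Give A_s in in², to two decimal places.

M_n = M_u/φ = 5540/0.90 = 6155.56 kip·in.
From M_n = 0.85 f'_c a b (d − a/2):
a = d − √(d² − 2M_n/(0.85 f'_c b)) = 22.7 − √(22.7² − 2 × 6155.56/(0.85 × 6 × 16.4)) = 3.514 in.
A_s = 0.85 f'_c a b / f_y = 0.85 × 6 × 3.514 × 16.4 / 60 = 4.899 in².

A_s ≈ 4.90 in²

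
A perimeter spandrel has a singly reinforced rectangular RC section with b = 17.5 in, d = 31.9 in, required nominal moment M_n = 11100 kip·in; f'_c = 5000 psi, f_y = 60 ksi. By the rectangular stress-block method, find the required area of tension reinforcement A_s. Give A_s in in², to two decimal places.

A_s ≈ 6.30 in²

From M_n = 0.85 f'_c a b (d − a/2):
a = d − √(d² − 2M_n/(0.85 f'_c b)) = 31.9 − √(31.9² − 2 × 11100/(0.85 × 5 × 17.5)) = 5.084 in.
A_s = 0.85 f'_c a b / f_y = 0.85 × 5 × 5.084 × 17.5 / 60 = 6.302 in².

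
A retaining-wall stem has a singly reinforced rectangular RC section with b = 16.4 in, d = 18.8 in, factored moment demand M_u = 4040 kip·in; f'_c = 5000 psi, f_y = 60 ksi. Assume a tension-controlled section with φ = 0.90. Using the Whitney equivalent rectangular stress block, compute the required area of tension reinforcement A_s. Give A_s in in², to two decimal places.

M_n = M_u/φ = 4040/0.90 = 4488.89 kip·in.
From M_n = 0.85 f'_c a b (d − a/2):
a = d − √(d² − 2M_n/(0.85 f'_c b)) = 18.8 − √(18.8² − 2 × 4488.89/(0.85 × 5 × 16.4)) = 3.812 in.
A_s = 0.85 f'_c a b / f_y = 0.85 × 5 × 3.812 × 16.4 / 60 = 4.428 in².

A_s ≈ 4.43 in²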